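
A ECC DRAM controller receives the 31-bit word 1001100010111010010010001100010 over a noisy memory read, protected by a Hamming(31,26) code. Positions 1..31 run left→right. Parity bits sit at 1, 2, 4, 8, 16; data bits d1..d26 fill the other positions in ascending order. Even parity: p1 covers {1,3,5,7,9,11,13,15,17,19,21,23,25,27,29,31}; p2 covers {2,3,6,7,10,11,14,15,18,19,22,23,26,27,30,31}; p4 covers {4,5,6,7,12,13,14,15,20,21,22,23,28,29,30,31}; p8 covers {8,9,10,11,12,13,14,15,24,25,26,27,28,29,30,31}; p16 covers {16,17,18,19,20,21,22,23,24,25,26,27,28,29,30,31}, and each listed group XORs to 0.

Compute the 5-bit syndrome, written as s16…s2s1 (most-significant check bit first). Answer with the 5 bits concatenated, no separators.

s1 (pos 1,3,5,7,9,11,13,15,17,19,21,23,25,27,29,31): 1⊕0⊕1⊕0⊕1⊕1⊕1⊕1⊕0⊕0⊕1⊕0⊕1⊕0⊕0⊕0 = 0
s2 (pos 2,3,6,7,10,11,14,15,18,19,22,23,26,27,30,31): 0⊕0⊕0⊕0⊕0⊕1⊕0⊕1⊕1⊕0⊕0⊕0⊕1⊕0⊕1⊕0 = 1
s4 (pos 4,5,6,7,12,13,14,15,20,21,22,23,28,29,30,31): 1⊕1⊕0⊕0⊕1⊕1⊕0⊕1⊕0⊕1⊕0⊕0⊕0⊕0⊕1⊕0 = 1
s8 (pos 8,9,10,11,12,13,14,15,24,25,26,27,28,29,30,31): 0⊕1⊕0⊕1⊕1⊕1⊕0⊕1⊕0⊕1⊕1⊕0⊕0⊕0⊕1⊕0 = 0
s16 (pos 16,17,18,19,20,21,22,23,24,25,26,27,28,29,30,31): 0⊕0⊕1⊕0⊕0⊕1⊕0⊕0⊕0⊕1⊕1⊕0⊕0⊕0⊕1⊕0 = 1
Syndrome s16…s1 = 10110 → error at position 22.

10110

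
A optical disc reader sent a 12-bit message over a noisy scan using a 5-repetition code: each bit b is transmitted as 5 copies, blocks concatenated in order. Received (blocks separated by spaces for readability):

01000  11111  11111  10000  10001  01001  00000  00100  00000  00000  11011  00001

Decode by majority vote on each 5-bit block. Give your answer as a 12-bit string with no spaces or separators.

Block 1 (01000): 1 one → 0
Block 2 (11111): 5 ones → 1
Block 3 (11111): 5 ones → 1
Block 4 (10000): 1 one → 0
Block 5 (10001): 2 ones → 0
Block 6 (01001): 2 ones → 0
Block 7 (00000): 0 ones → 0
Block 8 (00100): 1 one → 0
Block 9 (00000): 0 ones → 0
Block 10 (00000): 0 ones → 0
Block 11 (11011): 4 ones → 1
Block 12 (00001): 1 one → 0

011000000010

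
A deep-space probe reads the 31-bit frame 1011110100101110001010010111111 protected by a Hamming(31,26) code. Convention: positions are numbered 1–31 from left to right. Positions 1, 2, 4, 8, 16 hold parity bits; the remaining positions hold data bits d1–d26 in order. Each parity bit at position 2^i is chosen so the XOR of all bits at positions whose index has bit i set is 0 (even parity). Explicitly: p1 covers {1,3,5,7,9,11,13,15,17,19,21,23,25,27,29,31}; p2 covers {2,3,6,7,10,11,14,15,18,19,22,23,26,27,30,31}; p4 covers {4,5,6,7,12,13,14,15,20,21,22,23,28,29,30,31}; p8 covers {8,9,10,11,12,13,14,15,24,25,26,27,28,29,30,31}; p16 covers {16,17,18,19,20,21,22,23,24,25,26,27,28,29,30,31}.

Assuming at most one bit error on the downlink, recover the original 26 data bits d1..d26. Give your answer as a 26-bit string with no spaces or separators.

s1 (pos 1,3,5,7,9,11,13,15,17,19,21,23,25,27,29,31): 1⊕1⊕1⊕0⊕0⊕1⊕1⊕1⊕0⊕1⊕1⊕0⊕0⊕1⊕1⊕1 = 1
s2 (pos 2,3,6,7,10,11,14,15,18,19,22,23,26,27,30,31): 0⊕1⊕1⊕0⊕0⊕1⊕1⊕1⊕0⊕1⊕0⊕0⊕1⊕1⊕1⊕1 = 0
s4 (pos 4,5,6,7,12,13,14,15,20,21,22,23,28,29,30,31): 1⊕1⊕1⊕0⊕0⊕1⊕1⊕1⊕0⊕1⊕0⊕0⊕1⊕1⊕1⊕1 = 1
s8 (pos 8,9,10,11,12,13,14,15,24,25,26,27,28,29,30,31): 1⊕0⊕0⊕1⊕0⊕1⊕1⊕1⊕1⊕0⊕1⊕1⊕1⊕1⊕1⊕1 = 0
s16 (pos 16,17,18,19,20,21,22,23,24,25,26,27,28,29,30,31): 0⊕0⊕0⊕1⊕0⊕1⊕0⊕0⊕1⊕0⊕1⊕1⊕1⊕1⊕1⊕1 = 1
Syndrome s16…s1 = 10101 → error at position 21.
Flip position 21: 1011110100101110001010010111111 → 1011110100101110001000010111111
Read data bits from positions 3,5,6,7,9,10,11,12,13,14,15,17,18,19,20,21,22,23,24,25,26,27,28,29,30,31: 11100010111001000010111111

11100010111001000010111111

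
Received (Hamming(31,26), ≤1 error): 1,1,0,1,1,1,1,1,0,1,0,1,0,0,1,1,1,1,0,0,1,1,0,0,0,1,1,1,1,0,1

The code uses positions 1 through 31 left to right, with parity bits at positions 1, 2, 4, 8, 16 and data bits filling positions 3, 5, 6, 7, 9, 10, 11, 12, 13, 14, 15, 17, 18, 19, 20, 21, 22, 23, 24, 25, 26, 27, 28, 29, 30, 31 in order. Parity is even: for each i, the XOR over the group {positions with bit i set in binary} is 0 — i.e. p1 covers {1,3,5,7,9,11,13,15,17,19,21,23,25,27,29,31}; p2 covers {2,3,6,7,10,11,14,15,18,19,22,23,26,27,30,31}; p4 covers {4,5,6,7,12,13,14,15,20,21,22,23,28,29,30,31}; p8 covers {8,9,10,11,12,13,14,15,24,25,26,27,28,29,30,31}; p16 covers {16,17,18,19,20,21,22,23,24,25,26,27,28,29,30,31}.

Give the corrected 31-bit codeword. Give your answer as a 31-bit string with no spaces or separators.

s1 (pos 1,3,5,7,9,11,13,15,17,19,21,23,25,27,29,31): 1⊕0⊕1⊕1⊕0⊕0⊕0⊕1⊕1⊕0⊕1⊕0⊕0⊕1⊕1⊕1 = 1
s2 (pos 2,3,6,7,10,11,14,15,18,19,22,23,26,27,30,31): 1⊕0⊕1⊕1⊕1⊕0⊕0⊕1⊕1⊕0⊕1⊕0⊕1⊕1⊕0⊕1 = 0
s4 (pos 4,5,6,7,12,13,14,15,20,21,22,23,28,29,30,31): 1⊕1⊕1⊕1⊕1⊕0⊕0⊕1⊕0⊕1⊕1⊕0⊕1⊕1⊕0⊕1 = 1
s8 (pos 8,9,10,11,12,13,14,15,24,25,26,27,28,29,30,31): 1⊕0⊕1⊕0⊕1⊕0⊕0⊕1⊕0⊕0⊕1⊕1⊕1⊕1⊕0⊕1 = 1
s16 (pos 16,17,18,19,20,21,22,23,24,25,26,27,28,29,30,31): 1⊕1⊕1⊕0⊕0⊕1⊕1⊕0⊕0⊕0⊕1⊕1⊕1⊕1⊕0⊕1 = 0
Syndrome s16…s1 = 01101 → error at position 13.
Flip position 13: 1101111101010011110011000111101 → 1101111101011011110011000111101

1101111101011011110011000111101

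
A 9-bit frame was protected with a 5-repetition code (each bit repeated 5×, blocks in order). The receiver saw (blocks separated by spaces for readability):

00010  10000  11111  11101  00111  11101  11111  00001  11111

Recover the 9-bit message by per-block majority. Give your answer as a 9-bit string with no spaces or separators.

Block 1 (00010): 1 one → 0
Block 2 (10000): 1 one → 0
Block 3 (11111): 5 ones → 1
Block 4 (11101): 4 ones → 1
Block 5 (00111): 3 ones → 1
Block 6 (11101): 4 ones → 1
Block 7 (11111): 5 ones → 1
Block 8 (00001): 1 one → 0
Block 9 (11111): 5 ones → 1

001111101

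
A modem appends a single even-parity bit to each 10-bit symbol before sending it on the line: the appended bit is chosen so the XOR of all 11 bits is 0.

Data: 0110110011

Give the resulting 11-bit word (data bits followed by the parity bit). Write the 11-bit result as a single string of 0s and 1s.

01101100110

XOR of the 10 data bits: 0⊕1⊕1⊕0⊕1⊕1⊕0⊕0⊕1⊕1 = 0
Parity bit = 0 (so all 11 bits XOR to 0).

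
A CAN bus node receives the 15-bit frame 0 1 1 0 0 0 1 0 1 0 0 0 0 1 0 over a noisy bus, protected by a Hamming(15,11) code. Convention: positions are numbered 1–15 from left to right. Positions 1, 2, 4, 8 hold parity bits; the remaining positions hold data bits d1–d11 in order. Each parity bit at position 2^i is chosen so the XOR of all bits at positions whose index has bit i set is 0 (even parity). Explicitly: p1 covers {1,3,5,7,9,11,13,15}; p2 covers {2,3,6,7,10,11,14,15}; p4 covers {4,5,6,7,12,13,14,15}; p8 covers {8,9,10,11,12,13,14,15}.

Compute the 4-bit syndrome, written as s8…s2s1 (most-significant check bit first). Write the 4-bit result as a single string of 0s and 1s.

0001

s1 (pos 1,3,5,7,9,11,13,15): 0⊕1⊕0⊕1⊕1⊕0⊕0⊕0 = 1
s2 (pos 2,3,6,7,10,11,14,15): 1⊕1⊕0⊕1⊕0⊕0⊕1⊕0 = 0
s4 (pos 4,5,6,7,12,13,14,15): 0⊕0⊕0⊕1⊕0⊕0⊕1⊕0 = 0
s8 (pos 8,9,10,11,12,13,14,15): 0⊕1⊕0⊕0⊕0⊕0⊕1⊕0 = 0
Syndrome s8…s1 = 0001 → error at position 1.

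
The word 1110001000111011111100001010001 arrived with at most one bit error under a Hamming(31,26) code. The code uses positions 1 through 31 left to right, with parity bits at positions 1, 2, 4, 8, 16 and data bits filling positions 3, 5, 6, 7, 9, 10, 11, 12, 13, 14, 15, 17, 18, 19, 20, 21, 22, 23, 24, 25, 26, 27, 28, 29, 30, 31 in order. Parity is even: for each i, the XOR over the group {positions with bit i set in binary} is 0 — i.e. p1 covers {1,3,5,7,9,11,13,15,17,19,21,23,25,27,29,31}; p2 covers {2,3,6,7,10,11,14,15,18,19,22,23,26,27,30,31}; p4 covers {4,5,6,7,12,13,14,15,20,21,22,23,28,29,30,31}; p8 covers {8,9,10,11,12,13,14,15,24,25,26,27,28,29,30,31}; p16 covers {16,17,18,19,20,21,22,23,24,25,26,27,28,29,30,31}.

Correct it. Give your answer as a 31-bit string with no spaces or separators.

s1 (pos 1,3,5,7,9,11,13,15,17,19,21,23,25,27,29,31): 1⊕1⊕0⊕1⊕0⊕1⊕1⊕1⊕1⊕1⊕0⊕0⊕1⊕1⊕0⊕1 = 1
s2 (pos 2,3,6,7,10,11,14,15,18,19,22,23,26,27,30,31): 1⊕1⊕0⊕1⊕0⊕1⊕0⊕1⊕1⊕1⊕0⊕0⊕0⊕1⊕0⊕1 = 1
s4 (pos 4,5,6,7,12,13,14,15,20,21,22,23,28,29,30,31): 0⊕0⊕0⊕1⊕1⊕1⊕0⊕1⊕1⊕0⊕0⊕0⊕0⊕0⊕0⊕1 = 0
s8 (pos 8,9,10,11,12,13,14,15,24,25,26,27,28,29,30,31): 0⊕0⊕0⊕1⊕1⊕1⊕0⊕1⊕0⊕1⊕0⊕1⊕0⊕0⊕0⊕1 = 1
s16 (pos 16,17,18,19,20,21,22,23,24,25,26,27,28,29,30,31): 1⊕1⊕1⊕1⊕1⊕0⊕0⊕0⊕0⊕1⊕0⊕1⊕0⊕0⊕0⊕1 = 0
Syndrome s16…s1 = 01011 → error at position 11.
Flip position 11: 1110001000111011111100001010001 → 1110001000011011111100001010001

1110001000011011111100001010001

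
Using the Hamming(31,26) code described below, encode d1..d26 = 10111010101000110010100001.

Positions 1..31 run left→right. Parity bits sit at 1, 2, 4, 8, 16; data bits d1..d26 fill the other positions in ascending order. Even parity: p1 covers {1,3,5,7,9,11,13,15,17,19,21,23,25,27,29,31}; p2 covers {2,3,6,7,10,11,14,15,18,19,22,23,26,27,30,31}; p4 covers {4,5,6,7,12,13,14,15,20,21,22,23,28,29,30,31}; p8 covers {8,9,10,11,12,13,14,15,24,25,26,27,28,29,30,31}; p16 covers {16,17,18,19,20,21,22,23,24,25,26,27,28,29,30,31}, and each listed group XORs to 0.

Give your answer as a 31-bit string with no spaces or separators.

Place data at non-parity positions: p1 p2 1 p4 0 1 1 p8 1 0 1 0 1 0 1 p16 0 0 0 1 1 0 0 1 0 1 0 0 0 0 1
p1 (pos 1,3,5,7,9,11,13,15,17,19,21,23,25,27,29,31): XOR of data positions = 1⊕0⊕1⊕1⊕1⊕1⊕1⊕0⊕0⊕1⊕0⊕0⊕0⊕0⊕1 = 0
p2 (pos 2,3,6,7,10,11,14,15,18,19,22,23,26,27,30,31): XOR of data positions = 1⊕1⊕1⊕0⊕1⊕0⊕1⊕0⊕0⊕0⊕0⊕1⊕0⊕0⊕1 = 1
p4 (pos 4,5,6,7,12,13,14,15,20,21,22,23,28,29,30,31): XOR of data positions = 0⊕1⊕1⊕0⊕1⊕0⊕1⊕1⊕1⊕0⊕0⊕0⊕0⊕0⊕1 = 1
p8 (pos 8,9,10,11,12,13,14,15,24,25,26,27,28,29,30,31): XOR of data positions = 1⊕0⊕1⊕0⊕1⊕0⊕1⊕1⊕0⊕1⊕0⊕0⊕0⊕0⊕1 = 1
p16 (pos 16,17,18,19,20,21,22,23,24,25,26,27,28,29,30,31): XOR of data positions = 0⊕0⊕0⊕1⊕1⊕0⊕0⊕1⊕0⊕1⊕0⊕0⊕0⊕0⊕1 = 1
Codeword: 0111011110101011000110010100001

0111011110101011000110010100001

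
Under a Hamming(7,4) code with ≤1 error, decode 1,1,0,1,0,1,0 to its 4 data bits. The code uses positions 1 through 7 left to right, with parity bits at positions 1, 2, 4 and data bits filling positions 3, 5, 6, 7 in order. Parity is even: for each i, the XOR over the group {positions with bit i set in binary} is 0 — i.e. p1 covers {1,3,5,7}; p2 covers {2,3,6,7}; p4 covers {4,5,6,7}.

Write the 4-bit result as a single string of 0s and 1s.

s1 (pos 1,3,5,7): 1⊕0⊕0⊕0 = 1
s2 (pos 2,3,6,7): 1⊕0⊕1⊕0 = 0
s4 (pos 4,5,6,7): 1⊕0⊕1⊕0 = 0
Syndrome s4…s1 = 001 → error at position 1.
Flip position 1: 1101010 → 0101010
Read data bits from positions 3,5,6,7: 0010

0010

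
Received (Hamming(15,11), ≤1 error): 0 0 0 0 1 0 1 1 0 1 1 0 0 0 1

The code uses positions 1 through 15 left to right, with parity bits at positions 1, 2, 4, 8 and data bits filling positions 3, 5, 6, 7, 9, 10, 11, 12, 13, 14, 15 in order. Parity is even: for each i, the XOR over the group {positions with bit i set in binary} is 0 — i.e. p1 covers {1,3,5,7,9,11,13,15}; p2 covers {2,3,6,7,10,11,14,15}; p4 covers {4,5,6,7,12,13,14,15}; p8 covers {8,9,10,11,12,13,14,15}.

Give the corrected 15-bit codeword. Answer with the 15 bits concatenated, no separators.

000110110110001

s1 (pos 1,3,5,7,9,11,13,15): 0⊕0⊕1⊕1⊕0⊕1⊕0⊕1 = 0
s2 (pos 2,3,6,7,10,11,14,15): 0⊕0⊕0⊕1⊕1⊕1⊕0⊕1 = 0
s4 (pos 4,5,6,7,12,13,14,15): 0⊕1⊕0⊕1⊕0⊕0⊕0⊕1 = 1
s8 (pos 8,9,10,11,12,13,14,15): 1⊕0⊕1⊕1⊕0⊕0⊕0⊕1 = 0
Syndrome s8…s1 = 0100 → error at position 4.
Flip position 4: 000010110110001 → 000110110110001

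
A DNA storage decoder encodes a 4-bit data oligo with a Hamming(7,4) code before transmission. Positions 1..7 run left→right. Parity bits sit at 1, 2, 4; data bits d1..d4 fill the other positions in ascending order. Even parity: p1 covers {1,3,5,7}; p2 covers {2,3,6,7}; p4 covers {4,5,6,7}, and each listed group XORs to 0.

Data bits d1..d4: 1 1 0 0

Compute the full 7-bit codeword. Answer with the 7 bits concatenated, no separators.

0111100

Place data at non-parity positions: p1 p2 1 p4 1 0 0
p1 (pos 1,3,5,7): XOR of data positions = 1⊕1⊕0 = 0
p2 (pos 2,3,6,7): XOR of data positions = 1⊕0⊕0 = 1
p4 (pos 4,5,6,7): XOR of data positions = 1⊕0⊕0 = 1
Codeword: 0111100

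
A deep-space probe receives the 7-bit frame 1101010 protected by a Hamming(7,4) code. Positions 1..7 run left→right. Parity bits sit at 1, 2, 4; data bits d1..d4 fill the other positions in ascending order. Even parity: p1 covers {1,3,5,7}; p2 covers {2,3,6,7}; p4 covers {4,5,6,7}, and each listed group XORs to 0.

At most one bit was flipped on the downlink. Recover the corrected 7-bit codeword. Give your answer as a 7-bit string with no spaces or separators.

s1 (pos 1,3,5,7): 1⊕0⊕0⊕0 = 1
s2 (pos 2,3,6,7): 1⊕0⊕1⊕0 = 0
s4 (pos 4,5,6,7): 1⊕0⊕1⊕0 = 0
Syndrome s4…s1 = 001 → error at position 1.
Flip position 1: 1101010 → 0101010

0101010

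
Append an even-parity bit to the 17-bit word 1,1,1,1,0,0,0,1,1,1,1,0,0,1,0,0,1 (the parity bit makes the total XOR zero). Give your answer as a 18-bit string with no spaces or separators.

111100011110010010

XOR of the 17 data bits: 1⊕1⊕1⊕1⊕0⊕0⊕0⊕1⊕1⊕1⊕1⊕0⊕0⊕1⊕0⊕0⊕1 = 0
Parity bit = 0 (so all 18 bits XOR to 0).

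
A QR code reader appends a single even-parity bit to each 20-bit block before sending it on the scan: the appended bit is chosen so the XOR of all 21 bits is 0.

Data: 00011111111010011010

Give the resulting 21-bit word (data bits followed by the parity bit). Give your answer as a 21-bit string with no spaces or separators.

XOR of the 20 data bits: 0⊕0⊕0⊕1⊕1⊕1⊕1⊕1⊕1⊕1⊕1⊕0⊕1⊕0⊕0⊕1⊕1⊕0⊕1⊕0 = 0
Parity bit = 0 (so all 21 bits XOR to 0).

000111111110100110100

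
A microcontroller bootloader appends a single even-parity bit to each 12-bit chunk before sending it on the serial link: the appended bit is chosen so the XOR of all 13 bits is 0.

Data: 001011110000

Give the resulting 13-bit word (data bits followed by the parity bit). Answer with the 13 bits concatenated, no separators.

0010111100001

XOR of the 12 data bits: 0⊕0⊕1⊕0⊕1⊕1⊕1⊕1⊕0⊕0⊕0⊕0 = 1
Parity bit = 1 (so all 13 bits XOR to 0).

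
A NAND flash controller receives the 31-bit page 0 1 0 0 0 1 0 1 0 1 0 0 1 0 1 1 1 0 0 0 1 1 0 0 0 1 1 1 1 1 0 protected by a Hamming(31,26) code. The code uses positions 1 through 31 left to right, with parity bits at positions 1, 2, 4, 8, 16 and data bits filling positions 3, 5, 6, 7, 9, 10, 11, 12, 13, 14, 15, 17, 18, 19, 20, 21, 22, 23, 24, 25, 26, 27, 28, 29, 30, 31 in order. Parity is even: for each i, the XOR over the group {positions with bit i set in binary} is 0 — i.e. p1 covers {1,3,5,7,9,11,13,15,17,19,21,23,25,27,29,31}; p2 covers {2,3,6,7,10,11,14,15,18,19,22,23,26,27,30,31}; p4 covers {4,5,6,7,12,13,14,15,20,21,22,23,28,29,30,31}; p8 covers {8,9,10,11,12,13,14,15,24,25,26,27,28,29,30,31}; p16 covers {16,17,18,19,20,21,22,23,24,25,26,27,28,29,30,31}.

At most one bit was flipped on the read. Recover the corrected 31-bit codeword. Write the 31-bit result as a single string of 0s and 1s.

0100010101001011100011010111110

s1 (pos 1,3,5,7,9,11,13,15,17,19,21,23,25,27,29,31): 0⊕0⊕0⊕0⊕0⊕0⊕1⊕1⊕1⊕0⊕1⊕0⊕0⊕1⊕1⊕0 = 0
s2 (pos 2,3,6,7,10,11,14,15,18,19,22,23,26,27,30,31): 1⊕0⊕1⊕0⊕1⊕0⊕0⊕1⊕0⊕0⊕1⊕0⊕1⊕1⊕1⊕0 = 0
s4 (pos 4,5,6,7,12,13,14,15,20,21,22,23,28,29,30,31): 0⊕0⊕1⊕0⊕0⊕1⊕0⊕1⊕0⊕1⊕1⊕0⊕1⊕1⊕1⊕0 = 0
s8 (pos 8,9,10,11,12,13,14,15,24,25,26,27,28,29,30,31): 1⊕0⊕1⊕0⊕0⊕1⊕0⊕1⊕0⊕0⊕1⊕1⊕1⊕1⊕1⊕0 = 1
s16 (pos 16,17,18,19,20,21,22,23,24,25,26,27,28,29,30,31): 1⊕1⊕0⊕0⊕0⊕1⊕1⊕0⊕0⊕0⊕1⊕1⊕1⊕1⊕1⊕0 = 1
Syndrome s16…s1 = 11000 → error at position 24.
Flip position 24: 0100010101001011100011000111110 → 0100010101001011100011010111110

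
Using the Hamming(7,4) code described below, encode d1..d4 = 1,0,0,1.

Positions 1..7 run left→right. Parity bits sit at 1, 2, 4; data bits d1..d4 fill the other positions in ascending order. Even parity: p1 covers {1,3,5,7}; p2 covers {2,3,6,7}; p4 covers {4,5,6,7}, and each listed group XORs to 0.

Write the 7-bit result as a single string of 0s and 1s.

Place data at non-parity positions: p1 p2 1 p4 0 0 1
p1 (pos 1,3,5,7): XOR of data positions = 1⊕0⊕1 = 0
p2 (pos 2,3,6,7): XOR of data positions = 1⊕0⊕1 = 0
p4 (pos 4,5,6,7): XOR of data positions = 0⊕0⊕1 = 1
Codeword: 0011001

0011001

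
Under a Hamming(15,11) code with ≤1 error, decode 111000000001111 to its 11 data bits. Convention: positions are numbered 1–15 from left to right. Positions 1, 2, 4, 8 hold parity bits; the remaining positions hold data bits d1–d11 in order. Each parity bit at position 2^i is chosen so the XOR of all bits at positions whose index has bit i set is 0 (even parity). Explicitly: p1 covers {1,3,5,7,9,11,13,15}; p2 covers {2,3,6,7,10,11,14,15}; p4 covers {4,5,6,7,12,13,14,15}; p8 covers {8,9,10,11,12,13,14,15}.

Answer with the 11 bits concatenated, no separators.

10000001111

s1 (pos 1,3,5,7,9,11,13,15): 1⊕1⊕0⊕0⊕0⊕0⊕1⊕1 = 0
s2 (pos 2,3,6,7,10,11,14,15): 1⊕1⊕0⊕0⊕0⊕0⊕1⊕1 = 0
s4 (pos 4,5,6,7,12,13,14,15): 0⊕0⊕0⊕0⊕1⊕1⊕1⊕1 = 0
s8 (pos 8,9,10,11,12,13,14,15): 0⊕0⊕0⊕0⊕1⊕1⊕1⊕1 = 0
Syndrome s8…s1 = 0000 → no error.
Read data bits from positions 3,5,6,7,9,10,11,12,13,14,15: 10000001111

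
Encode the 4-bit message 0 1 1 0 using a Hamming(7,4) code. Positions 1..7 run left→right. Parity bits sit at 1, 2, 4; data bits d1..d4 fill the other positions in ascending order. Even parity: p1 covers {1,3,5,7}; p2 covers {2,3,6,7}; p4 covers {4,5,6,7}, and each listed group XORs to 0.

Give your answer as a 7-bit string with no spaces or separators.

Place data at non-parity positions: p1 p2 0 p4 1 1 0
p1 (pos 1,3,5,7): XOR of data positions = 0⊕1⊕0 = 1
p2 (pos 2,3,6,7): XOR of data positions = 0⊕1⊕0 = 1
p4 (pos 4,5,6,7): XOR of data positions = 1⊕1⊕0 = 0
Codeword: 1100110

1100110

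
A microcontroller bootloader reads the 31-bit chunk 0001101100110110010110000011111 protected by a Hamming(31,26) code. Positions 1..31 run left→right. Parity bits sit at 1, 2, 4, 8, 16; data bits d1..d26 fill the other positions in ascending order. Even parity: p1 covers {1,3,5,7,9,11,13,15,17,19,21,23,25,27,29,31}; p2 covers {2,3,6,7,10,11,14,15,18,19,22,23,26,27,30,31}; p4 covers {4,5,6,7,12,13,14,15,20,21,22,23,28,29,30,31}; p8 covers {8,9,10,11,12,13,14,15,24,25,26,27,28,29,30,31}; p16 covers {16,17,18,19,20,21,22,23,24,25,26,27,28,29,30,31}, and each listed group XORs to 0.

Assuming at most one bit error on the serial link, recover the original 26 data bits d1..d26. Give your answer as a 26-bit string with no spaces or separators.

s1 (pos 1,3,5,7,9,11,13,15,17,19,21,23,25,27,29,31): 0⊕0⊕1⊕1⊕0⊕1⊕0⊕1⊕0⊕0⊕1⊕0⊕0⊕1⊕1⊕1 = 0
s2 (pos 2,3,6,7,10,11,14,15,18,19,22,23,26,27,30,31): 0⊕0⊕0⊕1⊕0⊕1⊕1⊕1⊕1⊕0⊕0⊕0⊕0⊕1⊕1⊕1 = 0
s4 (pos 4,5,6,7,12,13,14,15,20,21,22,23,28,29,30,31): 1⊕1⊕0⊕1⊕1⊕0⊕1⊕1⊕1⊕1⊕0⊕0⊕1⊕1⊕1⊕1 = 0
s8 (pos 8,9,10,11,12,13,14,15,24,25,26,27,28,29,30,31): 1⊕0⊕0⊕1⊕1⊕0⊕1⊕1⊕0⊕0⊕0⊕1⊕1⊕1⊕1⊕1 = 0
s16 (pos 16,17,18,19,20,21,22,23,24,25,26,27,28,29,30,31): 0⊕0⊕1⊕0⊕1⊕1⊕0⊕0⊕0⊕0⊕0⊕1⊕1⊕1⊕1⊕1 = 0
Syndrome s16…s1 = 00000 → no error.
Read data bits from positions 3,5,6,7,9,10,11,12,13,14,15,17,18,19,20,21,22,23,24,25,26,27,28,29,30,31: 01010011011010110000011111

01010011011010110000011111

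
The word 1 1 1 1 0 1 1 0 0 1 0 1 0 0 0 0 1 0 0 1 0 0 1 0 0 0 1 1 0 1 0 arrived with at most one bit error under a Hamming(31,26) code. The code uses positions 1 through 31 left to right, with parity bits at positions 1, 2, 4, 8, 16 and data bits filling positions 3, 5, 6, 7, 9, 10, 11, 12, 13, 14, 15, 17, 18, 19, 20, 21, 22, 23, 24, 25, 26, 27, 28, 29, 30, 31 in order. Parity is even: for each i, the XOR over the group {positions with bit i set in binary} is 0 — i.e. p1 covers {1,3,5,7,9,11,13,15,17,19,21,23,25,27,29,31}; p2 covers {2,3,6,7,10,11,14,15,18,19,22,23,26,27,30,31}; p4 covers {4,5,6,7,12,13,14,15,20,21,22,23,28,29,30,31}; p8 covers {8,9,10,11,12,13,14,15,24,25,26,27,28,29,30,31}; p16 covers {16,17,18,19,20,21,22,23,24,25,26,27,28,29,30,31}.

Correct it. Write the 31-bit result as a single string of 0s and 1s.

s1 (pos 1,3,5,7,9,11,13,15,17,19,21,23,25,27,29,31): 1⊕1⊕0⊕1⊕0⊕0⊕0⊕0⊕1⊕0⊕0⊕1⊕0⊕1⊕0⊕0 = 0
s2 (pos 2,3,6,7,10,11,14,15,18,19,22,23,26,27,30,31): 1⊕1⊕1⊕1⊕1⊕0⊕0⊕0⊕0⊕0⊕0⊕1⊕0⊕1⊕1⊕0 = 0
s4 (pos 4,5,6,7,12,13,14,15,20,21,22,23,28,29,30,31): 1⊕0⊕1⊕1⊕1⊕0⊕0⊕0⊕1⊕0⊕0⊕1⊕1⊕0⊕1⊕0 = 0
s8 (pos 8,9,10,11,12,13,14,15,24,25,26,27,28,29,30,31): 0⊕0⊕1⊕0⊕1⊕0⊕0⊕0⊕0⊕0⊕0⊕1⊕1⊕0⊕1⊕0 = 1
s16 (pos 16,17,18,19,20,21,22,23,24,25,26,27,28,29,30,31): 0⊕1⊕0⊕0⊕1⊕0⊕0⊕1⊕0⊕0⊕0⊕1⊕1⊕0⊕1⊕0 = 0
Syndrome s16…s1 = 01000 → error at position 8.
Flip position 8: 1111011001010000100100100011010 → 1111011101010000100100100011010

1111011101010000100100100011010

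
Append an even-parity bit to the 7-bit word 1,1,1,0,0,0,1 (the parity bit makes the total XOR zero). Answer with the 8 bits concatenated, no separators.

XOR of the 7 data bits: 1⊕1⊕1⊕0⊕0⊕0⊕1 = 0
Parity bit = 0 (so all 8 bits XOR to 0).

11100010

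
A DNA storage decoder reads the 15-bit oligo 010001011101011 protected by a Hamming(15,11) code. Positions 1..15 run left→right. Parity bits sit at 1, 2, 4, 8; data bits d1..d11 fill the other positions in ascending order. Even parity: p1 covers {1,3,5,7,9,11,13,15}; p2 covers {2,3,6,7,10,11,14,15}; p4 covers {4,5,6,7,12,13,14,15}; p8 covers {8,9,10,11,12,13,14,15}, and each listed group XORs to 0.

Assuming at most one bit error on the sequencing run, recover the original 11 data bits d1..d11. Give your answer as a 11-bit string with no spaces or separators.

00101101011

s1 (pos 1,3,5,7,9,11,13,15): 0⊕0⊕0⊕0⊕1⊕0⊕0⊕1 = 0
s2 (pos 2,3,6,7,10,11,14,15): 1⊕0⊕1⊕0⊕1⊕0⊕1⊕1 = 1
s4 (pos 4,5,6,7,12,13,14,15): 0⊕0⊕1⊕0⊕1⊕0⊕1⊕1 = 0
s8 (pos 8,9,10,11,12,13,14,15): 1⊕1⊕1⊕0⊕1⊕0⊕1⊕1 = 0
Syndrome s8…s1 = 0010 → error at position 2.
Flip position 2: 010001011101011 → 000001011101011
Read data bits from positions 3,5,6,7,9,10,11,12,13,14,15: 00101101011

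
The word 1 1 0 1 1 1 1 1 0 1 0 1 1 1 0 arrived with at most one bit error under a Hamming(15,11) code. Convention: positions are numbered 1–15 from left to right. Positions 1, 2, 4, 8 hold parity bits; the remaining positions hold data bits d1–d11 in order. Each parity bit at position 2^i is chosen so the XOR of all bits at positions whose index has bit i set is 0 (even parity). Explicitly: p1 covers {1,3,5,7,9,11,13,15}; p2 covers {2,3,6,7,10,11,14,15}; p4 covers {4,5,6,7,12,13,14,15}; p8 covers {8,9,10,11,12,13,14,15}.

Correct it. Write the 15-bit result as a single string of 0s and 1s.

s1 (pos 1,3,5,7,9,11,13,15): 1⊕0⊕1⊕1⊕0⊕0⊕1⊕0 = 0
s2 (pos 2,3,6,7,10,11,14,15): 1⊕0⊕1⊕1⊕1⊕0⊕1⊕0 = 1
s4 (pos 4,5,6,7,12,13,14,15): 1⊕1⊕1⊕1⊕1⊕1⊕1⊕0 = 1
s8 (pos 8,9,10,11,12,13,14,15): 1⊕0⊕1⊕0⊕1⊕1⊕1⊕0 = 1
Syndrome s8…s1 = 1110 → error at position 14.
Flip position 14: 110111110101110 → 110111110101100

110111110101100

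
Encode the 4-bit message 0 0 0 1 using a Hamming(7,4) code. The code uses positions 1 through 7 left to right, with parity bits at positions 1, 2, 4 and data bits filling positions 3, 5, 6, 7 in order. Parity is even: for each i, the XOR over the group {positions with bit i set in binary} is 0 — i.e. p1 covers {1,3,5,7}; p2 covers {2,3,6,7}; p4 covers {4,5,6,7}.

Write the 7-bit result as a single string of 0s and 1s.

1101001

Place data at non-parity positions: p1 p2 0 p4 0 0 1
p1 (pos 1,3,5,7): XOR of data positions = 0⊕0⊕1 = 1
p2 (pos 2,3,6,7): XOR of data positions = 0⊕0⊕1 = 1
p4 (pos 4,5,6,7): XOR of data positions = 0⊕0⊕1 = 1
Codeword: 1101001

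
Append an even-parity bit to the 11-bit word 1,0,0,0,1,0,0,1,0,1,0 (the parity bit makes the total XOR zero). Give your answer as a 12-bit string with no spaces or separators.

XOR of the 11 data bits: 1⊕0⊕0⊕0⊕1⊕0⊕0⊕1⊕0⊕1⊕0 = 0
Parity bit = 0 (so all 12 bits XOR to 0).

100010010100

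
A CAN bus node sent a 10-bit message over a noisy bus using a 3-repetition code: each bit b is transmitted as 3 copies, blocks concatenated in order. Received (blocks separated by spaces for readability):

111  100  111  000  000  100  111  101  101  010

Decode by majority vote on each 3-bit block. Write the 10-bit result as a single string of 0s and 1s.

Block 1 (111): 3 ones → 1
Block 2 (100): 1 one → 0
Block 3 (111): 3 ones → 1
Block 4 (000): 0 ones → 0
Block 5 (000): 0 ones → 0
Block 6 (100): 1 one → 0
Block 7 (111): 3 ones → 1
Block 8 (101): 2 ones → 1
Block 9 (101): 2 ones → 1
Block 10 (010): 1 one → 0

1010001110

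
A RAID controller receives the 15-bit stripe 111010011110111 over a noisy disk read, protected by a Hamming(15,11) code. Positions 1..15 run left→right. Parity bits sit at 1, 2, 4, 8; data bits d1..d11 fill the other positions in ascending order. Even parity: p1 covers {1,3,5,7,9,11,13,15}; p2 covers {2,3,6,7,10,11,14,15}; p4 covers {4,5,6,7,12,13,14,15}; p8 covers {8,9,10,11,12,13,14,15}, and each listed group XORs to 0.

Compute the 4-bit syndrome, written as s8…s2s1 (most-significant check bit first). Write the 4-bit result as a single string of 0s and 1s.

s1 (pos 1,3,5,7,9,11,13,15): 1⊕1⊕1⊕0⊕1⊕1⊕1⊕1 = 1
s2 (pos 2,3,6,7,10,11,14,15): 1⊕1⊕0⊕0⊕1⊕1⊕1⊕1 = 0
s4 (pos 4,5,6,7,12,13,14,15): 0⊕1⊕0⊕0⊕0⊕1⊕1⊕1 = 0
s8 (pos 8,9,10,11,12,13,14,15): 1⊕1⊕1⊕1⊕0⊕1⊕1⊕1 = 1
Syndrome s8…s1 = 1001 → error at position 9.

1001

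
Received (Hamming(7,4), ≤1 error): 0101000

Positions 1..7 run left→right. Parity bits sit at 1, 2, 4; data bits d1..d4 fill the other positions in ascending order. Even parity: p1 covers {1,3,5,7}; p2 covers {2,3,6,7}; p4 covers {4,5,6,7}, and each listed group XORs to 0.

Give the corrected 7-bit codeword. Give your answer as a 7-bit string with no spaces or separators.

0101010

s1 (pos 1,3,5,7): 0⊕0⊕0⊕0 = 0
s2 (pos 2,3,6,7): 1⊕0⊕0⊕0 = 1
s4 (pos 4,5,6,7): 1⊕0⊕0⊕0 = 1
Syndrome s4…s1 = 110 → error at position 6.
Flip position 6: 0101000 → 0101010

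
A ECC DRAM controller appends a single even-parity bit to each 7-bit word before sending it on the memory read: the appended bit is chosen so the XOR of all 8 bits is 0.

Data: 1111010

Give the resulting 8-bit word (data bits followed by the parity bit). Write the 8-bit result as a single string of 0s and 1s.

11110101

XOR of the 7 data bits: 1⊕1⊕1⊕1⊕0⊕1⊕0 = 1
Parity bit = 1 (so all 8 bits XOR to 0).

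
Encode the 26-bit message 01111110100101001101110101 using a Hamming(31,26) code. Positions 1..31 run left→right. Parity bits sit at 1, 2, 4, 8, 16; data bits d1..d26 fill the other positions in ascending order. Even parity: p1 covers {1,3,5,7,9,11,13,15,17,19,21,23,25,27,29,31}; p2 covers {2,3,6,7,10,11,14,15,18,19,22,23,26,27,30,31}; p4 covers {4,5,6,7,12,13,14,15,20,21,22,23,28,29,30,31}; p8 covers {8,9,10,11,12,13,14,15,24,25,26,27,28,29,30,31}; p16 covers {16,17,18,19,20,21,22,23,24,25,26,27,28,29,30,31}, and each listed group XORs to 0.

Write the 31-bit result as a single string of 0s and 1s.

Place data at non-parity positions: p1 p2 0 p4 1 1 1 p8 1 1 1 0 1 0 0 p16 1 0 1 0 0 1 1 0 1 1 1 0 1 0 1
p1 (pos 1,3,5,7,9,11,13,15,17,19,21,23,25,27,29,31): XOR of data positions = 0⊕1⊕1⊕1⊕1⊕1⊕0⊕1⊕1⊕0⊕1⊕1⊕1⊕1⊕1 = 0
p2 (pos 2,3,6,7,10,11,14,15,18,19,22,23,26,27,30,31): XOR of data positions = 0⊕1⊕1⊕1⊕1⊕0⊕0⊕0⊕1⊕1⊕1⊕1⊕1⊕0⊕1 = 0
p4 (pos 4,5,6,7,12,13,14,15,20,21,22,23,28,29,30,31): XOR of data positions = 1⊕1⊕1⊕0⊕1⊕0⊕0⊕0⊕0⊕1⊕1⊕0⊕1⊕0⊕1 = 0
p8 (pos 8,9,10,11,12,13,14,15,24,25,26,27,28,29,30,31): XOR of data positions = 1⊕1⊕1⊕0⊕1⊕0⊕0⊕0⊕1⊕1⊕1⊕0⊕1⊕0⊕1 = 1
p16 (pos 16,17,18,19,20,21,22,23,24,25,26,27,28,29,30,31): XOR of data positions = 1⊕0⊕1⊕0⊕0⊕1⊕1⊕0⊕1⊕1⊕1⊕0⊕1⊕0⊕1 = 1
Codeword: 0000111111101001101001101110101

0000111111101001101001101110101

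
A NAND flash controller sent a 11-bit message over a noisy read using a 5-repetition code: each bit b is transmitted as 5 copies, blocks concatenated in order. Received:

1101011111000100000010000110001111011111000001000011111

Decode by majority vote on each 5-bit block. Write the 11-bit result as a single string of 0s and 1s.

11000011001

Block 1 (11010): 3 ones → 1
Block 2 (11111): 5 ones → 1
Block 3 (00010): 1 one → 0
Block 4 (00000): 0 ones → 0
Block 5 (10000): 1 one → 0
Block 6 (11000): 2 ones → 0
Block 7 (11110): 4 ones → 1
Block 8 (11111): 5 ones → 1
Block 9 (00000): 0 ones → 0
Block 10 (10000): 1 one → 0
Block 11 (11111): 5 ones → 1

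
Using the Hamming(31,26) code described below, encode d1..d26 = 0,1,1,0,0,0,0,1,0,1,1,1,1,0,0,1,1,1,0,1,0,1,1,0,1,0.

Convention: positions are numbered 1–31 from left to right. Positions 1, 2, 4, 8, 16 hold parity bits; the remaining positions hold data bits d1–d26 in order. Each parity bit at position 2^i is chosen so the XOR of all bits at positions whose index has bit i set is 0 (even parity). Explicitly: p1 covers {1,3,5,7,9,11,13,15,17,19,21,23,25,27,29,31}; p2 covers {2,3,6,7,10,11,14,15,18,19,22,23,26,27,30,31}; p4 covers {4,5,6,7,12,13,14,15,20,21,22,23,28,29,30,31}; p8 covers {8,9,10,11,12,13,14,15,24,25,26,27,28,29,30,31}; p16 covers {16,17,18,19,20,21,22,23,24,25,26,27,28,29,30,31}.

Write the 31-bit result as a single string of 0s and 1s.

1000110100010111110011101011010

Place data at non-parity positions: p1 p2 0 p4 1 1 0 p8 0 0 0 1 0 1 1 p16 1 1 0 0 1 1 1 0 1 0 1 1 0 1 0
p1 (pos 1,3,5,7,9,11,13,15,17,19,21,23,25,27,29,31): XOR of data positions = 0⊕1⊕0⊕0⊕0⊕0⊕1⊕1⊕0⊕1⊕1⊕1⊕1⊕0⊕0 = 1
p2 (pos 2,3,6,7,10,11,14,15,18,19,22,23,26,27,30,31): XOR of data positions = 0⊕1⊕0⊕0⊕0⊕1⊕1⊕1⊕0⊕1⊕1⊕0⊕1⊕1⊕0 = 0
p4 (pos 4,5,6,7,12,13,14,15,20,21,22,23,28,29,30,31): XOR of data positions = 1⊕1⊕0⊕1⊕0⊕1⊕1⊕0⊕1⊕1⊕1⊕1⊕0⊕1⊕0 = 0
p8 (pos 8,9,10,11,12,13,14,15,24,25,26,27,28,29,30,31): XOR of data positions = 0⊕0⊕0⊕1⊕0⊕1⊕1⊕0⊕1⊕0⊕1⊕1⊕0⊕1⊕0 = 1
p16 (pos 16,17,18,19,20,21,22,23,24,25,26,27,28,29,30,31): XOR of data positions = 1⊕1⊕0⊕0⊕1⊕1⊕1⊕0⊕1⊕0⊕1⊕1⊕0⊕1⊕0 = 1
Codeword: 1000110100010111110011101011010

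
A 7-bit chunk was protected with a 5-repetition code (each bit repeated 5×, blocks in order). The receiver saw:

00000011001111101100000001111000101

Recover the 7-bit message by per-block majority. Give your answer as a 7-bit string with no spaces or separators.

Block 1 (00000): 0 ones → 0
Block 2 (01100): 2 ones → 0
Block 3 (11111): 5 ones → 1
Block 4 (01100): 2 ones → 0
Block 5 (00000): 0 ones → 0
Block 6 (11110): 4 ones → 1
Block 7 (00101): 2 ones → 0

0010010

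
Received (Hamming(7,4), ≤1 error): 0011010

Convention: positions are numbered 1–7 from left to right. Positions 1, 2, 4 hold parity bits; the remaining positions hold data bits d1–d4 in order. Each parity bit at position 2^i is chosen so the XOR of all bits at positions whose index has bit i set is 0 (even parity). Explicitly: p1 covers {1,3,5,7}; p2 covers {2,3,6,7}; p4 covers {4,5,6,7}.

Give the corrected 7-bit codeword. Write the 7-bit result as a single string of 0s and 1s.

s1 (pos 1,3,5,7): 0⊕1⊕0⊕0 = 1
s2 (pos 2,3,6,7): 0⊕1⊕1⊕0 = 0
s4 (pos 4,5,6,7): 1⊕0⊕1⊕0 = 0
Syndrome s4…s1 = 001 → error at position 1.
Flip position 1: 0011010 → 1011010

1011010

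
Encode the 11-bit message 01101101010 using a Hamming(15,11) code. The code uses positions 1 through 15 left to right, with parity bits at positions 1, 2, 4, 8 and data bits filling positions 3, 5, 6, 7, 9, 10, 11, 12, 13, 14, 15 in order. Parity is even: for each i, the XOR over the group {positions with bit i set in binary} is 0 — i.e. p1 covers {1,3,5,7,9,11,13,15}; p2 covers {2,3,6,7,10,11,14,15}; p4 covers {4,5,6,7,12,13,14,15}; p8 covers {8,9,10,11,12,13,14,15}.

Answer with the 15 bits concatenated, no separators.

010011001101010

Place data at non-parity positions: p1 p2 0 p4 1 1 0 p8 1 1 0 1 0 1 0
p1 (pos 1,3,5,7,9,11,13,15): XOR of data positions = 0⊕1⊕0⊕1⊕0⊕0⊕0 = 0
p2 (pos 2,3,6,7,10,11,14,15): XOR of data positions = 0⊕1⊕0⊕1⊕0⊕1⊕0 = 1
p4 (pos 4,5,6,7,12,13,14,15): XOR of data positions = 1⊕1⊕0⊕1⊕0⊕1⊕0 = 0
p8 (pos 8,9,10,11,12,13,14,15): XOR of data positions = 1⊕1⊕0⊕1⊕0⊕1⊕0 = 0
Codeword: 010011001101010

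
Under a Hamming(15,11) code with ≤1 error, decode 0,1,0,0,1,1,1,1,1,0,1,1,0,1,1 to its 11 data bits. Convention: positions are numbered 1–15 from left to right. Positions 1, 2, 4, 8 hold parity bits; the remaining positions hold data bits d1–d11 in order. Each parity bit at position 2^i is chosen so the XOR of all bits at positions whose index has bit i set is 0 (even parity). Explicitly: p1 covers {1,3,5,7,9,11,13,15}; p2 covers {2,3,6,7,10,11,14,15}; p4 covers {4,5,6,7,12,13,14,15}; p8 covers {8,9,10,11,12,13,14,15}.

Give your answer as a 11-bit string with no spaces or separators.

s1 (pos 1,3,5,7,9,11,13,15): 0⊕0⊕1⊕1⊕1⊕1⊕0⊕1 = 1
s2 (pos 2,3,6,7,10,11,14,15): 1⊕0⊕1⊕1⊕0⊕1⊕1⊕1 = 0
s4 (pos 4,5,6,7,12,13,14,15): 0⊕1⊕1⊕1⊕1⊕0⊕1⊕1 = 0
s8 (pos 8,9,10,11,12,13,14,15): 1⊕1⊕0⊕1⊕1⊕0⊕1⊕1 = 0
Syndrome s8…s1 = 0001 → error at position 1.
Flip position 1: 010011111011011 → 110011111011011
Read data bits from positions 3,5,6,7,9,10,11,12,13,14,15: 01111011011

01111011011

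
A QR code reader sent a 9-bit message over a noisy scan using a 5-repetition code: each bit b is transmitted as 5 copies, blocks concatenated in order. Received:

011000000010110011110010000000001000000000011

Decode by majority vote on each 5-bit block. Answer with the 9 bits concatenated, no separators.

001100000

Block 1 (01100): 2 ones → 0
Block 2 (00000): 0 ones → 0
Block 3 (10110): 3 ones → 1
Block 4 (01111): 4 ones → 1
Block 5 (00100): 1 one → 0
Block 6 (00000): 0 ones → 0
Block 7 (00100): 1 one → 0
Block 8 (00000): 0 ones → 0
Block 9 (00011): 2 ones → 0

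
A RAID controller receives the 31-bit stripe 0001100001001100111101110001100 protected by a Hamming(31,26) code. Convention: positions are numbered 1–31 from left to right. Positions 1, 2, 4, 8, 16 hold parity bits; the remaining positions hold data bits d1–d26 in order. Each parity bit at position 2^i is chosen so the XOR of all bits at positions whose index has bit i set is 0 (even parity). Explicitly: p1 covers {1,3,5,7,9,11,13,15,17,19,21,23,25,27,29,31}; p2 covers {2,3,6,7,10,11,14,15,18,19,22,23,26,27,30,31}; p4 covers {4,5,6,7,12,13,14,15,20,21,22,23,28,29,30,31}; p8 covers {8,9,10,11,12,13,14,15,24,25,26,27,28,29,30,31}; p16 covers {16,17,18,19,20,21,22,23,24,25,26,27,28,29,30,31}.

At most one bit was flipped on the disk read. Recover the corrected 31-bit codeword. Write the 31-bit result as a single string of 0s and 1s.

s1 (pos 1,3,5,7,9,11,13,15,17,19,21,23,25,27,29,31): 0⊕0⊕1⊕0⊕0⊕0⊕1⊕0⊕1⊕1⊕0⊕1⊕0⊕0⊕1⊕0 = 0
s2 (pos 2,3,6,7,10,11,14,15,18,19,22,23,26,27,30,31): 0⊕0⊕0⊕0⊕1⊕0⊕1⊕0⊕1⊕1⊕1⊕1⊕0⊕0⊕0⊕0 = 0
s4 (pos 4,5,6,7,12,13,14,15,20,21,22,23,28,29,30,31): 1⊕1⊕0⊕0⊕0⊕1⊕1⊕0⊕1⊕0⊕1⊕1⊕1⊕1⊕0⊕0 = 1
s8 (pos 8,9,10,11,12,13,14,15,24,25,26,27,28,29,30,31): 0⊕0⊕1⊕0⊕0⊕1⊕1⊕0⊕1⊕0⊕0⊕0⊕1⊕1⊕0⊕0 = 0
s16 (pos 16,17,18,19,20,21,22,23,24,25,26,27,28,29,30,31): 0⊕1⊕1⊕1⊕1⊕0⊕1⊕1⊕1⊕0⊕0⊕0⊕1⊕1⊕0⊕0 = 1
Syndrome s16…s1 = 10100 → error at position 20.
Flip position 20: 0001100001001100111101110001100 → 0001100001001100111001110001100

0001100001001100111001110001100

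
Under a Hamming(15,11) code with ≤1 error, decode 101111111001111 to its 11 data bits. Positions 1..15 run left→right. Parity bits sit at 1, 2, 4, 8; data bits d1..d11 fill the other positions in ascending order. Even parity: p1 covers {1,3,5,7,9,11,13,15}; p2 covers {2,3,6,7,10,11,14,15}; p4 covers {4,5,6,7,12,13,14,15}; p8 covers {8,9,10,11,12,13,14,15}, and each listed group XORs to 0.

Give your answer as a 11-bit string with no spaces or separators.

s1 (pos 1,3,5,7,9,11,13,15): 1⊕1⊕1⊕1⊕1⊕0⊕1⊕1 = 1
s2 (pos 2,3,6,7,10,11,14,15): 0⊕1⊕1⊕1⊕0⊕0⊕1⊕1 = 1
s4 (pos 4,5,6,7,12,13,14,15): 1⊕1⊕1⊕1⊕1⊕1⊕1⊕1 = 0
s8 (pos 8,9,10,11,12,13,14,15): 1⊕1⊕0⊕0⊕1⊕1⊕1⊕1 = 0
Syndrome s8…s1 = 0011 → error at position 3.
Flip position 3: 101111111001111 → 100111111001111
Read data bits from positions 3,5,6,7,9,10,11,12,13,14,15: 01111001111

01111001111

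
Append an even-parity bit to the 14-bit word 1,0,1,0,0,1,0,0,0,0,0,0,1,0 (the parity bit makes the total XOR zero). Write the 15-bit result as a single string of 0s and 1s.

101001000000100

XOR of the 14 data bits: 1⊕0⊕1⊕0⊕0⊕1⊕0⊕0⊕0⊕0⊕0⊕0⊕1⊕0 = 0
Parity bit = 0 (so all 15 bits XOR to 0).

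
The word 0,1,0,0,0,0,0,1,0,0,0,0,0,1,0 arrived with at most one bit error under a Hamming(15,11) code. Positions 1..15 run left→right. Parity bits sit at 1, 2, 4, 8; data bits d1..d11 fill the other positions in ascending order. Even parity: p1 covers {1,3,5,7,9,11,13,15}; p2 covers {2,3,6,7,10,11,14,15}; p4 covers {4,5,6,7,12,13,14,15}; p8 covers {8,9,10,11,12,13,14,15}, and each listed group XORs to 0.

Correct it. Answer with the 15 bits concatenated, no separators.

s1 (pos 1,3,5,7,9,11,13,15): 0⊕0⊕0⊕0⊕0⊕0⊕0⊕0 = 0
s2 (pos 2,3,6,7,10,11,14,15): 1⊕0⊕0⊕0⊕0⊕0⊕1⊕0 = 0
s4 (pos 4,5,6,7,12,13,14,15): 0⊕0⊕0⊕0⊕0⊕0⊕1⊕0 = 1
s8 (pos 8,9,10,11,12,13,14,15): 1⊕0⊕0⊕0⊕0⊕0⊕1⊕0 = 0
Syndrome s8…s1 = 0100 → error at position 4.
Flip position 4: 010000010000010 → 010100010000010

010100010000010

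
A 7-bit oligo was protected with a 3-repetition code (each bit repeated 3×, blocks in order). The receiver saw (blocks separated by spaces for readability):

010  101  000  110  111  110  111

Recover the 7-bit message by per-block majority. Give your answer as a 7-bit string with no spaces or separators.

Block 1 (010): 1 one → 0
Block 2 (101): 2 ones → 1
Block 3 (000): 0 ones → 0
Block 4 (110): 2 ones → 1
Block 5 (111): 3 ones → 1
Block 6 (110): 2 ones → 1
Block 7 (111): 3 ones → 1

0101111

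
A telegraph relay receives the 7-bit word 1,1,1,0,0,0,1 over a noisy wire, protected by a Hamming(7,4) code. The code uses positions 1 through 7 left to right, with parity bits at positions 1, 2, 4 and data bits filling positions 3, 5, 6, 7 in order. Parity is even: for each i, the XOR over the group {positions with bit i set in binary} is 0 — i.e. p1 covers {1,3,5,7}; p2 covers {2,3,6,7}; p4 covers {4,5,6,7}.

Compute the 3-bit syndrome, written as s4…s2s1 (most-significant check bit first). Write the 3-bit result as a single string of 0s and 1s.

s1 (pos 1,3,5,7): 1⊕1⊕0⊕1 = 1
s2 (pos 2,3,6,7): 1⊕1⊕0⊕1 = 1
s4 (pos 4,5,6,7): 0⊕0⊕0⊕1 = 1
Syndrome s4…s1 = 111 → error at position 7.

111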